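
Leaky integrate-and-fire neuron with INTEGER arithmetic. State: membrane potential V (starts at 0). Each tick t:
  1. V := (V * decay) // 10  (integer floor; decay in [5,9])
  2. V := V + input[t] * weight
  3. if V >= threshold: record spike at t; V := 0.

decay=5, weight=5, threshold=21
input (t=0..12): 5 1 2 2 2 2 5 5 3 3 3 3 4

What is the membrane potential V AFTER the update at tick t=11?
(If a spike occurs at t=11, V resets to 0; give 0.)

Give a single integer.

t=0: input=5 -> V=0 FIRE
t=1: input=1 -> V=5
t=2: input=2 -> V=12
t=3: input=2 -> V=16
t=4: input=2 -> V=18
t=5: input=2 -> V=19
t=6: input=5 -> V=0 FIRE
t=7: input=5 -> V=0 FIRE
t=8: input=3 -> V=15
t=9: input=3 -> V=0 FIRE
t=10: input=3 -> V=15
t=11: input=3 -> V=0 FIRE
t=12: input=4 -> V=20

Answer: 0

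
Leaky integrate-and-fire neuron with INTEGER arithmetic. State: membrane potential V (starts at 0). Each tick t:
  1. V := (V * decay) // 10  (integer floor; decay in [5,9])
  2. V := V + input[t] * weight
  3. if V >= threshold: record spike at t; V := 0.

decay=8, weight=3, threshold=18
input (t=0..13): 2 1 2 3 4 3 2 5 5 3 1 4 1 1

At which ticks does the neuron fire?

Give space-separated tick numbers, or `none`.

Answer: 4 7 9

Derivation:
t=0: input=2 -> V=6
t=1: input=1 -> V=7
t=2: input=2 -> V=11
t=3: input=3 -> V=17
t=4: input=4 -> V=0 FIRE
t=5: input=3 -> V=9
t=6: input=2 -> V=13
t=7: input=5 -> V=0 FIRE
t=8: input=5 -> V=15
t=9: input=3 -> V=0 FIRE
t=10: input=1 -> V=3
t=11: input=4 -> V=14
t=12: input=1 -> V=14
t=13: input=1 -> V=14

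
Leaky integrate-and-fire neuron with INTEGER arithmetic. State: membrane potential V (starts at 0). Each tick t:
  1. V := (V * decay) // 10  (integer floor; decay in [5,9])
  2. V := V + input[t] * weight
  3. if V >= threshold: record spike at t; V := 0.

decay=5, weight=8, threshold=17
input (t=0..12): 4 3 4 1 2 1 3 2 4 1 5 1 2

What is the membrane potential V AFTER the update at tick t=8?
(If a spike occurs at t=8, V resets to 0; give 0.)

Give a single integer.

Answer: 0

Derivation:
t=0: input=4 -> V=0 FIRE
t=1: input=3 -> V=0 FIRE
t=2: input=4 -> V=0 FIRE
t=3: input=1 -> V=8
t=4: input=2 -> V=0 FIRE
t=5: input=1 -> V=8
t=6: input=3 -> V=0 FIRE
t=7: input=2 -> V=16
t=8: input=4 -> V=0 FIRE
t=9: input=1 -> V=8
t=10: input=5 -> V=0 FIRE
t=11: input=1 -> V=8
t=12: input=2 -> V=0 FIRE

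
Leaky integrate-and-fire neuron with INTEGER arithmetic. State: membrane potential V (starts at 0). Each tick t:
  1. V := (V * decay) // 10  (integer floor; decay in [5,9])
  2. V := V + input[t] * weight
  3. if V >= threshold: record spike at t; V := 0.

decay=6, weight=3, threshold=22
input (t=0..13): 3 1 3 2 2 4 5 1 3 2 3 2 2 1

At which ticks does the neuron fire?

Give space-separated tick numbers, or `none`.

t=0: input=3 -> V=9
t=1: input=1 -> V=8
t=2: input=3 -> V=13
t=3: input=2 -> V=13
t=4: input=2 -> V=13
t=5: input=4 -> V=19
t=6: input=5 -> V=0 FIRE
t=7: input=1 -> V=3
t=8: input=3 -> V=10
t=9: input=2 -> V=12
t=10: input=3 -> V=16
t=11: input=2 -> V=15
t=12: input=2 -> V=15
t=13: input=1 -> V=12

Answer: 6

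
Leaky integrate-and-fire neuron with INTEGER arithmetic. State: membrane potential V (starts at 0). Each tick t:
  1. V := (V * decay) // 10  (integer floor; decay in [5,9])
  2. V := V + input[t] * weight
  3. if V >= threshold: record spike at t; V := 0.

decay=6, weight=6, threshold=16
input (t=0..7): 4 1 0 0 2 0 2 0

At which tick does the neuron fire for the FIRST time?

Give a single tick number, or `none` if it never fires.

t=0: input=4 -> V=0 FIRE
t=1: input=1 -> V=6
t=2: input=0 -> V=3
t=3: input=0 -> V=1
t=4: input=2 -> V=12
t=5: input=0 -> V=7
t=6: input=2 -> V=0 FIRE
t=7: input=0 -> V=0

Answer: 0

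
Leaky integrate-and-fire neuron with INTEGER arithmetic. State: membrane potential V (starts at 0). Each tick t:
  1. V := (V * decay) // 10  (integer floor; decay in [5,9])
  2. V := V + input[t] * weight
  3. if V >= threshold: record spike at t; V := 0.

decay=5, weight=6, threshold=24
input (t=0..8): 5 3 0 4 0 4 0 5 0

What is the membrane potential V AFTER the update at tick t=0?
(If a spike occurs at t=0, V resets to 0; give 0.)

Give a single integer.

t=0: input=5 -> V=0 FIRE
t=1: input=3 -> V=18
t=2: input=0 -> V=9
t=3: input=4 -> V=0 FIRE
t=4: input=0 -> V=0
t=5: input=4 -> V=0 FIRE
t=6: input=0 -> V=0
t=7: input=5 -> V=0 FIRE
t=8: input=0 -> V=0

Answer: 0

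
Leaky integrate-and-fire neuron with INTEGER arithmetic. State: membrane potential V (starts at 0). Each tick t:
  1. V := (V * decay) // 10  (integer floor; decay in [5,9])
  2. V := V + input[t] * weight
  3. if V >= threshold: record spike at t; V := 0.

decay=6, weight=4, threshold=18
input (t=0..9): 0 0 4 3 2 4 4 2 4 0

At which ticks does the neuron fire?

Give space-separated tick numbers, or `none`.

t=0: input=0 -> V=0
t=1: input=0 -> V=0
t=2: input=4 -> V=16
t=3: input=3 -> V=0 FIRE
t=4: input=2 -> V=8
t=5: input=4 -> V=0 FIRE
t=6: input=4 -> V=16
t=7: input=2 -> V=17
t=8: input=4 -> V=0 FIRE
t=9: input=0 -> V=0

Answer: 3 5 8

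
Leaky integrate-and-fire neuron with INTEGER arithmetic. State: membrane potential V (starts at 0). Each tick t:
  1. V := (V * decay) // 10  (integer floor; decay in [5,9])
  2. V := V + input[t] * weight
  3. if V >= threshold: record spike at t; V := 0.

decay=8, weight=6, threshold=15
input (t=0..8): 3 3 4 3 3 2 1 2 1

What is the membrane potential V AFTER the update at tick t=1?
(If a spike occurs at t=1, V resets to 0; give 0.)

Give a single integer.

t=0: input=3 -> V=0 FIRE
t=1: input=3 -> V=0 FIRE
t=2: input=4 -> V=0 FIRE
t=3: input=3 -> V=0 FIRE
t=4: input=3 -> V=0 FIRE
t=5: input=2 -> V=12
t=6: input=1 -> V=0 FIRE
t=7: input=2 -> V=12
t=8: input=1 -> V=0 FIRE

Answer: 0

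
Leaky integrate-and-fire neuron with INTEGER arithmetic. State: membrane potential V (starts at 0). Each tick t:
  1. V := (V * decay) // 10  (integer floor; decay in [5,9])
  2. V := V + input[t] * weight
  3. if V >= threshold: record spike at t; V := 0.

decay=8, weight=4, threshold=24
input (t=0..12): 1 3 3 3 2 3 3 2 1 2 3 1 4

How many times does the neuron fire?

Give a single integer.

t=0: input=1 -> V=4
t=1: input=3 -> V=15
t=2: input=3 -> V=0 FIRE
t=3: input=3 -> V=12
t=4: input=2 -> V=17
t=5: input=3 -> V=0 FIRE
t=6: input=3 -> V=12
t=7: input=2 -> V=17
t=8: input=1 -> V=17
t=9: input=2 -> V=21
t=10: input=3 -> V=0 FIRE
t=11: input=1 -> V=4
t=12: input=4 -> V=19

Answer: 3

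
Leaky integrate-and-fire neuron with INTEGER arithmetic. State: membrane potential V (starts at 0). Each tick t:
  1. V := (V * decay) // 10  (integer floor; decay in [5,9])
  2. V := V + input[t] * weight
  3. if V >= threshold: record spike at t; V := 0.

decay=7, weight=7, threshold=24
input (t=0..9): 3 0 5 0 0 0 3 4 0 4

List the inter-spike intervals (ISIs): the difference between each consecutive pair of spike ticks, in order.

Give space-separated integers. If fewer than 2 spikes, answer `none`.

t=0: input=3 -> V=21
t=1: input=0 -> V=14
t=2: input=5 -> V=0 FIRE
t=3: input=0 -> V=0
t=4: input=0 -> V=0
t=5: input=0 -> V=0
t=6: input=3 -> V=21
t=7: input=4 -> V=0 FIRE
t=8: input=0 -> V=0
t=9: input=4 -> V=0 FIRE

Answer: 5 2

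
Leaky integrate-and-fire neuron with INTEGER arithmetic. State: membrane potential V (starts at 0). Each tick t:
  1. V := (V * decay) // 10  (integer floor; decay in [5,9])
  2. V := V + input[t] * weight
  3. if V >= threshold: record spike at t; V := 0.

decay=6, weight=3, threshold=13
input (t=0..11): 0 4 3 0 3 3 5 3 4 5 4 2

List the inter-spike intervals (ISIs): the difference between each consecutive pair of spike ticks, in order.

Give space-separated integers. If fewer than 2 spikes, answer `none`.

Answer: 3 1 2 1 2

Derivation:
t=0: input=0 -> V=0
t=1: input=4 -> V=12
t=2: input=3 -> V=0 FIRE
t=3: input=0 -> V=0
t=4: input=3 -> V=9
t=5: input=3 -> V=0 FIRE
t=6: input=5 -> V=0 FIRE
t=7: input=3 -> V=9
t=8: input=4 -> V=0 FIRE
t=9: input=5 -> V=0 FIRE
t=10: input=4 -> V=12
t=11: input=2 -> V=0 FIRE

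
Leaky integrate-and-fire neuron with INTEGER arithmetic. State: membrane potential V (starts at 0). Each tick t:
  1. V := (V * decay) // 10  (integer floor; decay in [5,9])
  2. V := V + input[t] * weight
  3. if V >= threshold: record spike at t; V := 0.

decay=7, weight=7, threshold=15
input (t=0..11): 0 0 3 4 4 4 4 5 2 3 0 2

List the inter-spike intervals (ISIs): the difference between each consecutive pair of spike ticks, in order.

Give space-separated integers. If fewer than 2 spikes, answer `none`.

Answer: 1 1 1 1 1 2

Derivation:
t=0: input=0 -> V=0
t=1: input=0 -> V=0
t=2: input=3 -> V=0 FIRE
t=3: input=4 -> V=0 FIRE
t=4: input=4 -> V=0 FIRE
t=5: input=4 -> V=0 FIRE
t=6: input=4 -> V=0 FIRE
t=7: input=5 -> V=0 FIRE
t=8: input=2 -> V=14
t=9: input=3 -> V=0 FIRE
t=10: input=0 -> V=0
t=11: input=2 -> V=14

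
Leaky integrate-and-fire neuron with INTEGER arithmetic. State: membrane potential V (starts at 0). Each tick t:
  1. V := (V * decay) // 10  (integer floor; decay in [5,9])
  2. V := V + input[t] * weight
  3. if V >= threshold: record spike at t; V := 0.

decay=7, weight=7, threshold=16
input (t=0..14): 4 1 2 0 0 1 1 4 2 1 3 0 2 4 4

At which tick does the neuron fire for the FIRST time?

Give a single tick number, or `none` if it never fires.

t=0: input=4 -> V=0 FIRE
t=1: input=1 -> V=7
t=2: input=2 -> V=0 FIRE
t=3: input=0 -> V=0
t=4: input=0 -> V=0
t=5: input=1 -> V=7
t=6: input=1 -> V=11
t=7: input=4 -> V=0 FIRE
t=8: input=2 -> V=14
t=9: input=1 -> V=0 FIRE
t=10: input=3 -> V=0 FIRE
t=11: input=0 -> V=0
t=12: input=2 -> V=14
t=13: input=4 -> V=0 FIRE
t=14: input=4 -> V=0 FIRE

Answer: 0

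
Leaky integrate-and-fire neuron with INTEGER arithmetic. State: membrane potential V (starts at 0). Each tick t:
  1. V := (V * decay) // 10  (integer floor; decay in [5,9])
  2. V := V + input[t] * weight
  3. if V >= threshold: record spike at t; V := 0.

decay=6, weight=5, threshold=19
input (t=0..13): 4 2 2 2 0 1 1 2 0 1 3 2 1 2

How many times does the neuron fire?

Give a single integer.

t=0: input=4 -> V=0 FIRE
t=1: input=2 -> V=10
t=2: input=2 -> V=16
t=3: input=2 -> V=0 FIRE
t=4: input=0 -> V=0
t=5: input=1 -> V=5
t=6: input=1 -> V=8
t=7: input=2 -> V=14
t=8: input=0 -> V=8
t=9: input=1 -> V=9
t=10: input=3 -> V=0 FIRE
t=11: input=2 -> V=10
t=12: input=1 -> V=11
t=13: input=2 -> V=16

Answer: 3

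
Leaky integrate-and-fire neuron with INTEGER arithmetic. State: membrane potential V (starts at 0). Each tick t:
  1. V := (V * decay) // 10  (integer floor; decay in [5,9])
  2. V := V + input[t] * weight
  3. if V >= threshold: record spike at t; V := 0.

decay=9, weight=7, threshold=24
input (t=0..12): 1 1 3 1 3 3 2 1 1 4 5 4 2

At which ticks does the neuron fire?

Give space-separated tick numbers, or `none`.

t=0: input=1 -> V=7
t=1: input=1 -> V=13
t=2: input=3 -> V=0 FIRE
t=3: input=1 -> V=7
t=4: input=3 -> V=0 FIRE
t=5: input=3 -> V=21
t=6: input=2 -> V=0 FIRE
t=7: input=1 -> V=7
t=8: input=1 -> V=13
t=9: input=4 -> V=0 FIRE
t=10: input=5 -> V=0 FIRE
t=11: input=4 -> V=0 FIRE
t=12: input=2 -> V=14

Answer: 2 4 6 9 10 11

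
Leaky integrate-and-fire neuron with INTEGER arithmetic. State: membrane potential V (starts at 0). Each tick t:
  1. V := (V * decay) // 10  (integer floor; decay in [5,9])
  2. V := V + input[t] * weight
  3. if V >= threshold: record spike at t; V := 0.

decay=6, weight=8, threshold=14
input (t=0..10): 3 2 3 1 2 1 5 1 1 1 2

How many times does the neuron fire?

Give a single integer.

Answer: 7

Derivation:
t=0: input=3 -> V=0 FIRE
t=1: input=2 -> V=0 FIRE
t=2: input=3 -> V=0 FIRE
t=3: input=1 -> V=8
t=4: input=2 -> V=0 FIRE
t=5: input=1 -> V=8
t=6: input=5 -> V=0 FIRE
t=7: input=1 -> V=8
t=8: input=1 -> V=12
t=9: input=1 -> V=0 FIRE
t=10: input=2 -> V=0 FIRE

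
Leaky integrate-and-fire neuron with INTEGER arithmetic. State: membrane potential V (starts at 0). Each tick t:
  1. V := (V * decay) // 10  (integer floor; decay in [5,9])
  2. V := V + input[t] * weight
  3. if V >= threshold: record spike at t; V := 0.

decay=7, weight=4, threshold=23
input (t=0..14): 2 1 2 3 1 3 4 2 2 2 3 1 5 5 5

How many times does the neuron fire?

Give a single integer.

t=0: input=2 -> V=8
t=1: input=1 -> V=9
t=2: input=2 -> V=14
t=3: input=3 -> V=21
t=4: input=1 -> V=18
t=5: input=3 -> V=0 FIRE
t=6: input=4 -> V=16
t=7: input=2 -> V=19
t=8: input=2 -> V=21
t=9: input=2 -> V=22
t=10: input=3 -> V=0 FIRE
t=11: input=1 -> V=4
t=12: input=5 -> V=22
t=13: input=5 -> V=0 FIRE
t=14: input=5 -> V=20

Answer: 3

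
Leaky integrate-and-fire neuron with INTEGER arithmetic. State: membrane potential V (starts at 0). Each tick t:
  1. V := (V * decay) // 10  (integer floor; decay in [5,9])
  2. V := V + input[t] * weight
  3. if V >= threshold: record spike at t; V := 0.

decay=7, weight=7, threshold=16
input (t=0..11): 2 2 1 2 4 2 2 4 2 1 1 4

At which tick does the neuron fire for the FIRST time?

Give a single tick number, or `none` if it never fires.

t=0: input=2 -> V=14
t=1: input=2 -> V=0 FIRE
t=2: input=1 -> V=7
t=3: input=2 -> V=0 FIRE
t=4: input=4 -> V=0 FIRE
t=5: input=2 -> V=14
t=6: input=2 -> V=0 FIRE
t=7: input=4 -> V=0 FIRE
t=8: input=2 -> V=14
t=9: input=1 -> V=0 FIRE
t=10: input=1 -> V=7
t=11: input=4 -> V=0 FIRE

Answer: 1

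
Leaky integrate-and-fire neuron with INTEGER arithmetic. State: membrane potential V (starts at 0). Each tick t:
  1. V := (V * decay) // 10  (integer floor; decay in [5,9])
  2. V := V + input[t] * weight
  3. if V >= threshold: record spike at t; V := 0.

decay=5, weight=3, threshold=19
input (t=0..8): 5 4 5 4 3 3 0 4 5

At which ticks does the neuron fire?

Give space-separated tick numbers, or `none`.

t=0: input=5 -> V=15
t=1: input=4 -> V=0 FIRE
t=2: input=5 -> V=15
t=3: input=4 -> V=0 FIRE
t=4: input=3 -> V=9
t=5: input=3 -> V=13
t=6: input=0 -> V=6
t=7: input=4 -> V=15
t=8: input=5 -> V=0 FIRE

Answer: 1 3 8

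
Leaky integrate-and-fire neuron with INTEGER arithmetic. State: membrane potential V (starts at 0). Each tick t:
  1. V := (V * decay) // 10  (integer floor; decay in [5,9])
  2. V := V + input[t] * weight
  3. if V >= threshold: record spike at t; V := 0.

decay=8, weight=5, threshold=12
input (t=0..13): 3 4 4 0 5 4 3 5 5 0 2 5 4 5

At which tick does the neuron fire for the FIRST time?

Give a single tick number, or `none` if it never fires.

t=0: input=3 -> V=0 FIRE
t=1: input=4 -> V=0 FIRE
t=2: input=4 -> V=0 FIRE
t=3: input=0 -> V=0
t=4: input=5 -> V=0 FIRE
t=5: input=4 -> V=0 FIRE
t=6: input=3 -> V=0 FIRE
t=7: input=5 -> V=0 FIRE
t=8: input=5 -> V=0 FIRE
t=9: input=0 -> V=0
t=10: input=2 -> V=10
t=11: input=5 -> V=0 FIRE
t=12: input=4 -> V=0 FIRE
t=13: input=5 -> V=0 FIRE

Answer: 0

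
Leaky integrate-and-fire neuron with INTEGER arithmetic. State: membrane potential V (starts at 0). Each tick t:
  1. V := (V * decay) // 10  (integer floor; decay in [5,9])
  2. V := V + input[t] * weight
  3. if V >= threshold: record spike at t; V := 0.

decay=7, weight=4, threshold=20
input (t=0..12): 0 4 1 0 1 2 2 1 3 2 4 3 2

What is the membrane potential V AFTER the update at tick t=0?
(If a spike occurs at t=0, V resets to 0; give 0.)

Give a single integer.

t=0: input=0 -> V=0
t=1: input=4 -> V=16
t=2: input=1 -> V=15
t=3: input=0 -> V=10
t=4: input=1 -> V=11
t=5: input=2 -> V=15
t=6: input=2 -> V=18
t=7: input=1 -> V=16
t=8: input=3 -> V=0 FIRE
t=9: input=2 -> V=8
t=10: input=4 -> V=0 FIRE
t=11: input=3 -> V=12
t=12: input=2 -> V=16

Answer: 0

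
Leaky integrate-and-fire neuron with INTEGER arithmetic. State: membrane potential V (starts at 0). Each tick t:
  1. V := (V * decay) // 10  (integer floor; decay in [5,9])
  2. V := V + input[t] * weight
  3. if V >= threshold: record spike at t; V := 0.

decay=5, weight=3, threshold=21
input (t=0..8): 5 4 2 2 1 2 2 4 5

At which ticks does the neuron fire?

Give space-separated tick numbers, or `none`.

t=0: input=5 -> V=15
t=1: input=4 -> V=19
t=2: input=2 -> V=15
t=3: input=2 -> V=13
t=4: input=1 -> V=9
t=5: input=2 -> V=10
t=6: input=2 -> V=11
t=7: input=4 -> V=17
t=8: input=5 -> V=0 FIRE

Answer: 8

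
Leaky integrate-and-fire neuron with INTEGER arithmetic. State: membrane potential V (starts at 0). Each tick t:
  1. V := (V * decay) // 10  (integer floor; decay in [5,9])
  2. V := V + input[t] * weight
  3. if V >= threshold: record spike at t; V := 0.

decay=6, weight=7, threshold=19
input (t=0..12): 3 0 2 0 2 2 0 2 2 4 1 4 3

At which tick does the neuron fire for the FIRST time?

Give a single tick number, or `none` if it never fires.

t=0: input=3 -> V=0 FIRE
t=1: input=0 -> V=0
t=2: input=2 -> V=14
t=3: input=0 -> V=8
t=4: input=2 -> V=18
t=5: input=2 -> V=0 FIRE
t=6: input=0 -> V=0
t=7: input=2 -> V=14
t=8: input=2 -> V=0 FIRE
t=9: input=4 -> V=0 FIRE
t=10: input=1 -> V=7
t=11: input=4 -> V=0 FIRE
t=12: input=3 -> V=0 FIRE

Answer: 0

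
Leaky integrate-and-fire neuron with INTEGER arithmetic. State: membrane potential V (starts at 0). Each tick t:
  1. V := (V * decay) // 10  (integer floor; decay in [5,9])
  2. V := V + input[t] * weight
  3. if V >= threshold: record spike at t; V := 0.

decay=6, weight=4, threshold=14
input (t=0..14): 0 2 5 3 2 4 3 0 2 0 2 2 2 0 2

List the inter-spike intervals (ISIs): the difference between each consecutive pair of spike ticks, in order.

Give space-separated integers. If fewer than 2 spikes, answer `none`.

Answer: 2 1 6

Derivation:
t=0: input=0 -> V=0
t=1: input=2 -> V=8
t=2: input=5 -> V=0 FIRE
t=3: input=3 -> V=12
t=4: input=2 -> V=0 FIRE
t=5: input=4 -> V=0 FIRE
t=6: input=3 -> V=12
t=7: input=0 -> V=7
t=8: input=2 -> V=12
t=9: input=0 -> V=7
t=10: input=2 -> V=12
t=11: input=2 -> V=0 FIRE
t=12: input=2 -> V=8
t=13: input=0 -> V=4
t=14: input=2 -> V=10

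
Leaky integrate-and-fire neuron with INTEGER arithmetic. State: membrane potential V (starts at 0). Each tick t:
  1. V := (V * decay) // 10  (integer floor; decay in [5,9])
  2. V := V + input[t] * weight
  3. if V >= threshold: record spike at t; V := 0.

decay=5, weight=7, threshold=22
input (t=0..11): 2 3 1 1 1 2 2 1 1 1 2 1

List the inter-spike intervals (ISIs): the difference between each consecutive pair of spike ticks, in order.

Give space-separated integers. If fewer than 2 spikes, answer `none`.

Answer: 5

Derivation:
t=0: input=2 -> V=14
t=1: input=3 -> V=0 FIRE
t=2: input=1 -> V=7
t=3: input=1 -> V=10
t=4: input=1 -> V=12
t=5: input=2 -> V=20
t=6: input=2 -> V=0 FIRE
t=7: input=1 -> V=7
t=8: input=1 -> V=10
t=9: input=1 -> V=12
t=10: input=2 -> V=20
t=11: input=1 -> V=17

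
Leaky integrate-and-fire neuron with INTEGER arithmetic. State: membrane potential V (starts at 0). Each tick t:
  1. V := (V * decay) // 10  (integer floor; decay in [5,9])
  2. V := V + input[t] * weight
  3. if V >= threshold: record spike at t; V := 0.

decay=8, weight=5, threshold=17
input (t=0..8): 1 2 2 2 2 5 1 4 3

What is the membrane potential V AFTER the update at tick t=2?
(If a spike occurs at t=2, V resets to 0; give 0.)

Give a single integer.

t=0: input=1 -> V=5
t=1: input=2 -> V=14
t=2: input=2 -> V=0 FIRE
t=3: input=2 -> V=10
t=4: input=2 -> V=0 FIRE
t=5: input=5 -> V=0 FIRE
t=6: input=1 -> V=5
t=7: input=4 -> V=0 FIRE
t=8: input=3 -> V=15

Answer: 0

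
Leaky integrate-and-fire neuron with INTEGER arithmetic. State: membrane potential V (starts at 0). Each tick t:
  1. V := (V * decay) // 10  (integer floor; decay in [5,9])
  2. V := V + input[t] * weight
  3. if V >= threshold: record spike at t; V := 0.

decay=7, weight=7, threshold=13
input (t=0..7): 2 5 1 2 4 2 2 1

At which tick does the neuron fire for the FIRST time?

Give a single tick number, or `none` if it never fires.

t=0: input=2 -> V=0 FIRE
t=1: input=5 -> V=0 FIRE
t=2: input=1 -> V=7
t=3: input=2 -> V=0 FIRE
t=4: input=4 -> V=0 FIRE
t=5: input=2 -> V=0 FIRE
t=6: input=2 -> V=0 FIRE
t=7: input=1 -> V=7

Answer: 0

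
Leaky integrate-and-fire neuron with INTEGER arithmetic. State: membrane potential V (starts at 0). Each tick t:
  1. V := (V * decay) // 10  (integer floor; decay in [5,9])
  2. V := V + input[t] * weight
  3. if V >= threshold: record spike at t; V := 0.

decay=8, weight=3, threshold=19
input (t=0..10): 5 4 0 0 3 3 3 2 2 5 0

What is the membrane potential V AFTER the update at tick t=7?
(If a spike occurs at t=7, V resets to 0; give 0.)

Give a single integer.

t=0: input=5 -> V=15
t=1: input=4 -> V=0 FIRE
t=2: input=0 -> V=0
t=3: input=0 -> V=0
t=4: input=3 -> V=9
t=5: input=3 -> V=16
t=6: input=3 -> V=0 FIRE
t=7: input=2 -> V=6
t=8: input=2 -> V=10
t=9: input=5 -> V=0 FIRE
t=10: input=0 -> V=0

Answer: 6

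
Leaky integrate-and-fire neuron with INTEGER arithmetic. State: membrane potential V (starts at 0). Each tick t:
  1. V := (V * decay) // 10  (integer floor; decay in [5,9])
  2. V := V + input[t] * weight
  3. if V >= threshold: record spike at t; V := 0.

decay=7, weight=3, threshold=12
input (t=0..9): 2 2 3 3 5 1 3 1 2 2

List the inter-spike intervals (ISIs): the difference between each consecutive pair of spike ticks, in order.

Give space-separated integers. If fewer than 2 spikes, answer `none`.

Answer: 2 4

Derivation:
t=0: input=2 -> V=6
t=1: input=2 -> V=10
t=2: input=3 -> V=0 FIRE
t=3: input=3 -> V=9
t=4: input=5 -> V=0 FIRE
t=5: input=1 -> V=3
t=6: input=3 -> V=11
t=7: input=1 -> V=10
t=8: input=2 -> V=0 FIRE
t=9: input=2 -> V=6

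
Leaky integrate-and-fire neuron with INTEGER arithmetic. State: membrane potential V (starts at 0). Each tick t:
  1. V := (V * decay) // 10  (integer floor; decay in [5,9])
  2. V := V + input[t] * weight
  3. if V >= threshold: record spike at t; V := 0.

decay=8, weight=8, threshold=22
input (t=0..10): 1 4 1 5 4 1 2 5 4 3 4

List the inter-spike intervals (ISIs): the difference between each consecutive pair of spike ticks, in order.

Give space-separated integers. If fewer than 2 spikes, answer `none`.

Answer: 2 1 2 1 1 1 1

Derivation:
t=0: input=1 -> V=8
t=1: input=4 -> V=0 FIRE
t=2: input=1 -> V=8
t=3: input=5 -> V=0 FIRE
t=4: input=4 -> V=0 FIRE
t=5: input=1 -> V=8
t=6: input=2 -> V=0 FIRE
t=7: input=5 -> V=0 FIRE
t=8: input=4 -> V=0 FIRE
t=9: input=3 -> V=0 FIRE
t=10: input=4 -> V=0 FIRE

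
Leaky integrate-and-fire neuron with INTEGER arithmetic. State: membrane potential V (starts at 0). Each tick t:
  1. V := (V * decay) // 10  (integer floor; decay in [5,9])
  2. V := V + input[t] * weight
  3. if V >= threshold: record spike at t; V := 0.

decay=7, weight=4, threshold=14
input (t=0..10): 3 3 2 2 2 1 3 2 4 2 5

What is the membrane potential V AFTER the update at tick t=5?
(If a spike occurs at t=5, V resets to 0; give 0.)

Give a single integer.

t=0: input=3 -> V=12
t=1: input=3 -> V=0 FIRE
t=2: input=2 -> V=8
t=3: input=2 -> V=13
t=4: input=2 -> V=0 FIRE
t=5: input=1 -> V=4
t=6: input=3 -> V=0 FIRE
t=7: input=2 -> V=8
t=8: input=4 -> V=0 FIRE
t=9: input=2 -> V=8
t=10: input=5 -> V=0 FIRE

Answer: 4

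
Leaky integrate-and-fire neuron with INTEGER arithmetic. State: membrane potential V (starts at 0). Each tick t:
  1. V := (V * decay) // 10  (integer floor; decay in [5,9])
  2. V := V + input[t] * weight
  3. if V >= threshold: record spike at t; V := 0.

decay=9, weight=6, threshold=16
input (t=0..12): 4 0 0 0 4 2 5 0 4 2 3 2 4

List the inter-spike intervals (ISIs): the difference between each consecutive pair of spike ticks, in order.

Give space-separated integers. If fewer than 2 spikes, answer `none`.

Answer: 4 2 2 2 2

Derivation:
t=0: input=4 -> V=0 FIRE
t=1: input=0 -> V=0
t=2: input=0 -> V=0
t=3: input=0 -> V=0
t=4: input=4 -> V=0 FIRE
t=5: input=2 -> V=12
t=6: input=5 -> V=0 FIRE
t=7: input=0 -> V=0
t=8: input=4 -> V=0 FIRE
t=9: input=2 -> V=12
t=10: input=3 -> V=0 FIRE
t=11: input=2 -> V=12
t=12: input=4 -> V=0 FIRE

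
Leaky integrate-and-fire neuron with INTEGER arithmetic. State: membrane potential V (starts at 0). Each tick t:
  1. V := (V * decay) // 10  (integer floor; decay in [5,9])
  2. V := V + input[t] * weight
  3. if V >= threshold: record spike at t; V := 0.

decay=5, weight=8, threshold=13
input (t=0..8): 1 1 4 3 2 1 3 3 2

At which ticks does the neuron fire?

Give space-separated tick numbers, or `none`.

Answer: 2 3 4 6 7 8

Derivation:
t=0: input=1 -> V=8
t=1: input=1 -> V=12
t=2: input=4 -> V=0 FIRE
t=3: input=3 -> V=0 FIRE
t=4: input=2 -> V=0 FIRE
t=5: input=1 -> V=8
t=6: input=3 -> V=0 FIRE
t=7: input=3 -> V=0 FIRE
t=8: input=2 -> V=0 FIRE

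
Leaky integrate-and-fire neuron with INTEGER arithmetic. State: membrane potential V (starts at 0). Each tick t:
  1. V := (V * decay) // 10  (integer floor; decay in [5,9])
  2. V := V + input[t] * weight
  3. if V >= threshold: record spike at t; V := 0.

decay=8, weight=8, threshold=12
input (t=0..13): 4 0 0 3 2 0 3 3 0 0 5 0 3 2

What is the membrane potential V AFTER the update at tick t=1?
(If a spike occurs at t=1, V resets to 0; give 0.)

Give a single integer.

Answer: 0

Derivation:
t=0: input=4 -> V=0 FIRE
t=1: input=0 -> V=0
t=2: input=0 -> V=0
t=3: input=3 -> V=0 FIRE
t=4: input=2 -> V=0 FIRE
t=5: input=0 -> V=0
t=6: input=3 -> V=0 FIRE
t=7: input=3 -> V=0 FIRE
t=8: input=0 -> V=0
t=9: input=0 -> V=0
t=10: input=5 -> V=0 FIRE
t=11: input=0 -> V=0
t=12: input=3 -> V=0 FIRE
t=13: input=2 -> V=0 FIRE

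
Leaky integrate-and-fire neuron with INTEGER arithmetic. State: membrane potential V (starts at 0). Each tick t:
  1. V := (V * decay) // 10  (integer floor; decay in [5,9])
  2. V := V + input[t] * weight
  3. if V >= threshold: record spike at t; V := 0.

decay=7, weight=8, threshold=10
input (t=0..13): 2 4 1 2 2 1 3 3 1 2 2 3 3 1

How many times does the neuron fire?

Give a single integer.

t=0: input=2 -> V=0 FIRE
t=1: input=4 -> V=0 FIRE
t=2: input=1 -> V=8
t=3: input=2 -> V=0 FIRE
t=4: input=2 -> V=0 FIRE
t=5: input=1 -> V=8
t=6: input=3 -> V=0 FIRE
t=7: input=3 -> V=0 FIRE
t=8: input=1 -> V=8
t=9: input=2 -> V=0 FIRE
t=10: input=2 -> V=0 FIRE
t=11: input=3 -> V=0 FIRE
t=12: input=3 -> V=0 FIRE
t=13: input=1 -> V=8

Answer: 10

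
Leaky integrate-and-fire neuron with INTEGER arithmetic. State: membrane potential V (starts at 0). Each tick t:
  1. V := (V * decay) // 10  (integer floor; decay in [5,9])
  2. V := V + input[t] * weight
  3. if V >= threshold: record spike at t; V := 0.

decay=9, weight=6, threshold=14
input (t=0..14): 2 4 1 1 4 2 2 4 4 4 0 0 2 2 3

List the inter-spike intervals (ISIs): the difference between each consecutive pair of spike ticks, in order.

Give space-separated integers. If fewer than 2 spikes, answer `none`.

Answer: 3 2 1 1 1 4 1

Derivation:
t=0: input=2 -> V=12
t=1: input=4 -> V=0 FIRE
t=2: input=1 -> V=6
t=3: input=1 -> V=11
t=4: input=4 -> V=0 FIRE
t=5: input=2 -> V=12
t=6: input=2 -> V=0 FIRE
t=7: input=4 -> V=0 FIRE
t=8: input=4 -> V=0 FIRE
t=9: input=4 -> V=0 FIRE
t=10: input=0 -> V=0
t=11: input=0 -> V=0
t=12: input=2 -> V=12
t=13: input=2 -> V=0 FIRE
t=14: input=3 -> V=0 FIRE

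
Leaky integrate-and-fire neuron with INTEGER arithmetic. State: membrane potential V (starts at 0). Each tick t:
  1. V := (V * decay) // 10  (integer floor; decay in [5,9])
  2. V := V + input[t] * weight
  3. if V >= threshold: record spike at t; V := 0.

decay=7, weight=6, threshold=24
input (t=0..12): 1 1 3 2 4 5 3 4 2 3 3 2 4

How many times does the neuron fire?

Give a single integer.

Answer: 7

Derivation:
t=0: input=1 -> V=6
t=1: input=1 -> V=10
t=2: input=3 -> V=0 FIRE
t=3: input=2 -> V=12
t=4: input=4 -> V=0 FIRE
t=5: input=5 -> V=0 FIRE
t=6: input=3 -> V=18
t=7: input=4 -> V=0 FIRE
t=8: input=2 -> V=12
t=9: input=3 -> V=0 FIRE
t=10: input=3 -> V=18
t=11: input=2 -> V=0 FIRE
t=12: input=4 -> V=0 FIRE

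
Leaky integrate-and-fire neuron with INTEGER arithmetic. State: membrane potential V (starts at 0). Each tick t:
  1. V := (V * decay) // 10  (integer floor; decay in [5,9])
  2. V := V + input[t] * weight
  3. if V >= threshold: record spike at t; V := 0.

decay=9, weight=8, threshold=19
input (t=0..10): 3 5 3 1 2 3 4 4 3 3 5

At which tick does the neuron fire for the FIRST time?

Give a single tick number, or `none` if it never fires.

Answer: 0

Derivation:
t=0: input=3 -> V=0 FIRE
t=1: input=5 -> V=0 FIRE
t=2: input=3 -> V=0 FIRE
t=3: input=1 -> V=8
t=4: input=2 -> V=0 FIRE
t=5: input=3 -> V=0 FIRE
t=6: input=4 -> V=0 FIRE
t=7: input=4 -> V=0 FIRE
t=8: input=3 -> V=0 FIRE
t=9: input=3 -> V=0 FIRE
t=10: input=5 -> V=0 FIRE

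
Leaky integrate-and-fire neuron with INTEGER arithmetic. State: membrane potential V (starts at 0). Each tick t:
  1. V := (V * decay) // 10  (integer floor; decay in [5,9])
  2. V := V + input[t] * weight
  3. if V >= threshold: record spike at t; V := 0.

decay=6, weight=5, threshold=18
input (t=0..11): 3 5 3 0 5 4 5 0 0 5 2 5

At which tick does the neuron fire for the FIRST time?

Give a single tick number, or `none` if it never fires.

t=0: input=3 -> V=15
t=1: input=5 -> V=0 FIRE
t=2: input=3 -> V=15
t=3: input=0 -> V=9
t=4: input=5 -> V=0 FIRE
t=5: input=4 -> V=0 FIRE
t=6: input=5 -> V=0 FIRE
t=7: input=0 -> V=0
t=8: input=0 -> V=0
t=9: input=5 -> V=0 FIRE
t=10: input=2 -> V=10
t=11: input=5 -> V=0 FIRE

Answer: 1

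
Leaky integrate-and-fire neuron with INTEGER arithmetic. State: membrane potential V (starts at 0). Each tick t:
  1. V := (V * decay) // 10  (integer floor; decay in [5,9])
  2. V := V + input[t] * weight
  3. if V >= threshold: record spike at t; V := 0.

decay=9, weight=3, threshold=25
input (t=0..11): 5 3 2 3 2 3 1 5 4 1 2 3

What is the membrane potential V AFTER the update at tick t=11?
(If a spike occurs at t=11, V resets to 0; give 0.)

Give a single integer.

t=0: input=5 -> V=15
t=1: input=3 -> V=22
t=2: input=2 -> V=0 FIRE
t=3: input=3 -> V=9
t=4: input=2 -> V=14
t=5: input=3 -> V=21
t=6: input=1 -> V=21
t=7: input=5 -> V=0 FIRE
t=8: input=4 -> V=12
t=9: input=1 -> V=13
t=10: input=2 -> V=17
t=11: input=3 -> V=24

Answer: 24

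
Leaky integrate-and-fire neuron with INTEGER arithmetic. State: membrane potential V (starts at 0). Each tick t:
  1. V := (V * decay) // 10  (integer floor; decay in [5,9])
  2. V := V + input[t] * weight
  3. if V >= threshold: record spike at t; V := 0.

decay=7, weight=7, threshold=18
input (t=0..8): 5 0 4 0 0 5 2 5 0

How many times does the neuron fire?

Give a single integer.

Answer: 4

Derivation:
t=0: input=5 -> V=0 FIRE
t=1: input=0 -> V=0
t=2: input=4 -> V=0 FIRE
t=3: input=0 -> V=0
t=4: input=0 -> V=0
t=5: input=5 -> V=0 FIRE
t=6: input=2 -> V=14
t=7: input=5 -> V=0 FIRE
t=8: input=0 -> V=0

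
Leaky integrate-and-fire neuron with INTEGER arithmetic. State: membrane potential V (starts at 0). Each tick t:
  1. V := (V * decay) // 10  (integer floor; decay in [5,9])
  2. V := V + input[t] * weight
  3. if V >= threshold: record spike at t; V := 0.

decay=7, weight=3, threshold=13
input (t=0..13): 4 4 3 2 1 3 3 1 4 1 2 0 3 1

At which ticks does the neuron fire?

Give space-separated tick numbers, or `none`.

Answer: 1 5 8

Derivation:
t=0: input=4 -> V=12
t=1: input=4 -> V=0 FIRE
t=2: input=3 -> V=9
t=3: input=2 -> V=12
t=4: input=1 -> V=11
t=5: input=3 -> V=0 FIRE
t=6: input=3 -> V=9
t=7: input=1 -> V=9
t=8: input=4 -> V=0 FIRE
t=9: input=1 -> V=3
t=10: input=2 -> V=8
t=11: input=0 -> V=5
t=12: input=3 -> V=12
t=13: input=1 -> V=11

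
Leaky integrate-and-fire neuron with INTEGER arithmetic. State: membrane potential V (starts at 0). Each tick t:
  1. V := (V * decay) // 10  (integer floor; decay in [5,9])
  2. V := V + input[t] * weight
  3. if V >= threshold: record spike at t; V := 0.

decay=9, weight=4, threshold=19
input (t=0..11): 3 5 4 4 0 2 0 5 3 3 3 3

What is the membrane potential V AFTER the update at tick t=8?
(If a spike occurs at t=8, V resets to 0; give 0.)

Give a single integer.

t=0: input=3 -> V=12
t=1: input=5 -> V=0 FIRE
t=2: input=4 -> V=16
t=3: input=4 -> V=0 FIRE
t=4: input=0 -> V=0
t=5: input=2 -> V=8
t=6: input=0 -> V=7
t=7: input=5 -> V=0 FIRE
t=8: input=3 -> V=12
t=9: input=3 -> V=0 FIRE
t=10: input=3 -> V=12
t=11: input=3 -> V=0 FIRE

Answer: 12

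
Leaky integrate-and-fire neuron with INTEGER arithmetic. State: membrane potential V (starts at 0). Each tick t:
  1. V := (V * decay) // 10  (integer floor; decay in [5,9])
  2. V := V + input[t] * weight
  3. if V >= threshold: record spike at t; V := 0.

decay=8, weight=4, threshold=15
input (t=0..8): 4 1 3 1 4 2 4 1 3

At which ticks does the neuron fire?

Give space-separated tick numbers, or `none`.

Answer: 0 2 4 6 8

Derivation:
t=0: input=4 -> V=0 FIRE
t=1: input=1 -> V=4
t=2: input=3 -> V=0 FIRE
t=3: input=1 -> V=4
t=4: input=4 -> V=0 FIRE
t=5: input=2 -> V=8
t=6: input=4 -> V=0 FIRE
t=7: input=1 -> V=4
t=8: input=3 -> V=0 FIRE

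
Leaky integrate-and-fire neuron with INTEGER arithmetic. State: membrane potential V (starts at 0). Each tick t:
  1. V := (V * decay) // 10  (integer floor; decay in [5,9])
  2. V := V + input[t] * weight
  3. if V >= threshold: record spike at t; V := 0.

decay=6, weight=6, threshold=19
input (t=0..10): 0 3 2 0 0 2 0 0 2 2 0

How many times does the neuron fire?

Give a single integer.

t=0: input=0 -> V=0
t=1: input=3 -> V=18
t=2: input=2 -> V=0 FIRE
t=3: input=0 -> V=0
t=4: input=0 -> V=0
t=5: input=2 -> V=12
t=6: input=0 -> V=7
t=7: input=0 -> V=4
t=8: input=2 -> V=14
t=9: input=2 -> V=0 FIRE
t=10: input=0 -> V=0

Answer: 2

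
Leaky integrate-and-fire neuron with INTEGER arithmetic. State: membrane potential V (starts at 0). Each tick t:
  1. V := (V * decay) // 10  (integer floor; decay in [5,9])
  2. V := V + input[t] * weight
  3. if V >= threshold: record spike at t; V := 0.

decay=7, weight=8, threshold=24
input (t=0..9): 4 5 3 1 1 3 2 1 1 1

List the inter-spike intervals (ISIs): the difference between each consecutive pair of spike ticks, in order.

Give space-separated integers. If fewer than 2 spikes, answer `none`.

t=0: input=4 -> V=0 FIRE
t=1: input=5 -> V=0 FIRE
t=2: input=3 -> V=0 FIRE
t=3: input=1 -> V=8
t=4: input=1 -> V=13
t=5: input=3 -> V=0 FIRE
t=6: input=2 -> V=16
t=7: input=1 -> V=19
t=8: input=1 -> V=21
t=9: input=1 -> V=22

Answer: 1 1 3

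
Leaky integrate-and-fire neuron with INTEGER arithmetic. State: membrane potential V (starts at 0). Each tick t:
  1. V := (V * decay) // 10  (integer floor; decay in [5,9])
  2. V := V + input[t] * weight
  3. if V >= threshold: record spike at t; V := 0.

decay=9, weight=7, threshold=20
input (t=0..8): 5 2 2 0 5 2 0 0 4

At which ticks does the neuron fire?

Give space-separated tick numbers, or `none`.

t=0: input=5 -> V=0 FIRE
t=1: input=2 -> V=14
t=2: input=2 -> V=0 FIRE
t=3: input=0 -> V=0
t=4: input=5 -> V=0 FIRE
t=5: input=2 -> V=14
t=6: input=0 -> V=12
t=7: input=0 -> V=10
t=8: input=4 -> V=0 FIRE

Answer: 0 2 4 8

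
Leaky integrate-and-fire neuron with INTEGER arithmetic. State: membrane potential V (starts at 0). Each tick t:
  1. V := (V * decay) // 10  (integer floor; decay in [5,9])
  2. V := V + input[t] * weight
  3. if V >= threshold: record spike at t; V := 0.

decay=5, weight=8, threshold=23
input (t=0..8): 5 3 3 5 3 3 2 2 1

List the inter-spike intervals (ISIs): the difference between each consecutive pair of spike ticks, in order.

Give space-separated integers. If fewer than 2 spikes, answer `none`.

Answer: 1 1 1 1 1 2

Derivation:
t=0: input=5 -> V=0 FIRE
t=1: input=3 -> V=0 FIRE
t=2: input=3 -> V=0 FIRE
t=3: input=5 -> V=0 FIRE
t=4: input=3 -> V=0 FIRE
t=5: input=3 -> V=0 FIRE
t=6: input=2 -> V=16
t=7: input=2 -> V=0 FIRE
t=8: input=1 -> V=8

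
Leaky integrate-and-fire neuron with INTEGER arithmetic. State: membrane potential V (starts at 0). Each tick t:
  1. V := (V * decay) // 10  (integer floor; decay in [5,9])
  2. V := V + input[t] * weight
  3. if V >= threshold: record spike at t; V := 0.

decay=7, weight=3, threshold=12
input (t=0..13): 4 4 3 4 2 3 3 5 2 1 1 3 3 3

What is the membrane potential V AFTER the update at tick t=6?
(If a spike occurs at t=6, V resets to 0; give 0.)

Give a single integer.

t=0: input=4 -> V=0 FIRE
t=1: input=4 -> V=0 FIRE
t=2: input=3 -> V=9
t=3: input=4 -> V=0 FIRE
t=4: input=2 -> V=6
t=5: input=3 -> V=0 FIRE
t=6: input=3 -> V=9
t=7: input=5 -> V=0 FIRE
t=8: input=2 -> V=6
t=9: input=1 -> V=7
t=10: input=1 -> V=7
t=11: input=3 -> V=0 FIRE
t=12: input=3 -> V=9
t=13: input=3 -> V=0 FIRE

Answer: 9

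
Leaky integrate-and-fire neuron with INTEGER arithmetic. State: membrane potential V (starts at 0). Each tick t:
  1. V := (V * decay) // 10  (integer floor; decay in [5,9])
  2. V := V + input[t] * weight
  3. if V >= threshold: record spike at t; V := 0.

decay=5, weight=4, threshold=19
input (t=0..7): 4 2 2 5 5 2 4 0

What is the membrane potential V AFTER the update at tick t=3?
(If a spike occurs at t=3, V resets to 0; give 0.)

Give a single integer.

Answer: 0

Derivation:
t=0: input=4 -> V=16
t=1: input=2 -> V=16
t=2: input=2 -> V=16
t=3: input=5 -> V=0 FIRE
t=4: input=5 -> V=0 FIRE
t=5: input=2 -> V=8
t=6: input=4 -> V=0 FIRE
t=7: input=0 -> V=0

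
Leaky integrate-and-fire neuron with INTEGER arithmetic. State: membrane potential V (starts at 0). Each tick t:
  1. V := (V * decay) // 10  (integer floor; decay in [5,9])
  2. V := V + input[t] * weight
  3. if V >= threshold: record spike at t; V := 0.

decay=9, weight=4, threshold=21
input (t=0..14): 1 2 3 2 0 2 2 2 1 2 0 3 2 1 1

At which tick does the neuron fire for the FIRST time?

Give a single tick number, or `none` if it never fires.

Answer: 2

Derivation:
t=0: input=1 -> V=4
t=1: input=2 -> V=11
t=2: input=3 -> V=0 FIRE
t=3: input=2 -> V=8
t=4: input=0 -> V=7
t=5: input=2 -> V=14
t=6: input=2 -> V=20
t=7: input=2 -> V=0 FIRE
t=8: input=1 -> V=4
t=9: input=2 -> V=11
t=10: input=0 -> V=9
t=11: input=3 -> V=20
t=12: input=2 -> V=0 FIRE
t=13: input=1 -> V=4
t=14: input=1 -> V=7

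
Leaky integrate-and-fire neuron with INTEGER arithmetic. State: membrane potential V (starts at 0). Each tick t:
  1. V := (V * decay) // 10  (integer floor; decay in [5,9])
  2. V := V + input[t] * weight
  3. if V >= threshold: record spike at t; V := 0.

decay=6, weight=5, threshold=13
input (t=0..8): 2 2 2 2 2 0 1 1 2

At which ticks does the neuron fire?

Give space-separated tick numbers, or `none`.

t=0: input=2 -> V=10
t=1: input=2 -> V=0 FIRE
t=2: input=2 -> V=10
t=3: input=2 -> V=0 FIRE
t=4: input=2 -> V=10
t=5: input=0 -> V=6
t=6: input=1 -> V=8
t=7: input=1 -> V=9
t=8: input=2 -> V=0 FIRE

Answer: 1 3 8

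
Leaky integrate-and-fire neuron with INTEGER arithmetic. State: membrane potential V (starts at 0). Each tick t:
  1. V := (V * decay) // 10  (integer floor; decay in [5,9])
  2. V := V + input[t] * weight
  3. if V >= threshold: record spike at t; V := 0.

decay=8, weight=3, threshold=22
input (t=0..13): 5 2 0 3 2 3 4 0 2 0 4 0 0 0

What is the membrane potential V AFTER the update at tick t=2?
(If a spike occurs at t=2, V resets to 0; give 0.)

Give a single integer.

t=0: input=5 -> V=15
t=1: input=2 -> V=18
t=2: input=0 -> V=14
t=3: input=3 -> V=20
t=4: input=2 -> V=0 FIRE
t=5: input=3 -> V=9
t=6: input=4 -> V=19
t=7: input=0 -> V=15
t=8: input=2 -> V=18
t=9: input=0 -> V=14
t=10: input=4 -> V=0 FIRE
t=11: input=0 -> V=0
t=12: input=0 -> V=0
t=13: input=0 -> V=0

Answer: 14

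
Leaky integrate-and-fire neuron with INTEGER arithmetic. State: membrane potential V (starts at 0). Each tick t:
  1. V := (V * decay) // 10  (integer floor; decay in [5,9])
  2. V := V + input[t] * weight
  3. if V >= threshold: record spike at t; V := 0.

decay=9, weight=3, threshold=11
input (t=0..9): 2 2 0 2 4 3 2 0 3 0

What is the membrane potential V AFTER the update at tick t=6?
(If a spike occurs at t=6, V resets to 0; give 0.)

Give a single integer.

Answer: 0

Derivation:
t=0: input=2 -> V=6
t=1: input=2 -> V=0 FIRE
t=2: input=0 -> V=0
t=3: input=2 -> V=6
t=4: input=4 -> V=0 FIRE
t=5: input=3 -> V=9
t=6: input=2 -> V=0 FIRE
t=7: input=0 -> V=0
t=8: input=3 -> V=9
t=9: input=0 -> V=8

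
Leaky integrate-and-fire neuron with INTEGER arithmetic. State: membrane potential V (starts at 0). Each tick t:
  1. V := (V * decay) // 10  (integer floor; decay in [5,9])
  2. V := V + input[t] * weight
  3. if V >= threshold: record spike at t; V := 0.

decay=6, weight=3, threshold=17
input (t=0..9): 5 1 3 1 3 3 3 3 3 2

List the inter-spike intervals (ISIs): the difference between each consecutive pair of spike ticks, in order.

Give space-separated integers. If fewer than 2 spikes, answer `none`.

Answer: 3

Derivation:
t=0: input=5 -> V=15
t=1: input=1 -> V=12
t=2: input=3 -> V=16
t=3: input=1 -> V=12
t=4: input=3 -> V=16
t=5: input=3 -> V=0 FIRE
t=6: input=3 -> V=9
t=7: input=3 -> V=14
t=8: input=3 -> V=0 FIRE
t=9: input=2 -> V=6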